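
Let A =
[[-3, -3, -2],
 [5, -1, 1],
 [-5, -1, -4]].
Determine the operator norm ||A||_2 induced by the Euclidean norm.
||A||_2 ≈ 8.8648 (= sqrt(largest eigenvalue of A^T A))

||A||_2 = sigma_max(A) = sqrt(lambda_max(A^T A)). Form the symmetric matrix M = A^T A =
[[59, 9, 31],
 [9, 11, 9],
 [31, 9, 21]].
Its characteristic polynomial (trace, sum of principal 2x2 minors, determinant of M give the coefficients) is
  p(λ) = det(λ I - M) = λ^3 - 91λ^2 + 996λ - 1600.
No integer candidate from the rational root theorem (±divisors of 1600) is a root, so the roots are irrational. The cubic discriminant is Δ = 1981035152 > 0, so there are three distinct real roots. p(1) = -694 and p(2) = 36 have opposite signs, so a root lies in (1, 2); Newton's method refines it to λ ≈ 1.9445. p(10) = 260 and p(11) = -324 have opposite signs, so a root lies in (10, 11); Newton's method refines it to λ ≈ 10.4706. p(78) = -3004 and p(79) = 2192 have opposite signs, so a root lies in (78, 79); Newton's method refines it to λ ≈ 78.5849. Check (Vieta): the three roots sum to 91, matching tr M = 91.
So the eigenvalues of A^T A are ≈ 1.9445, 10.4706, 78.5849 (all ≥ 0, as they must be for A^T A). The largest is λ_max ≈ 78.5849, hence ||A||_2 = sqrt(λ_max) ≈ 8.8648.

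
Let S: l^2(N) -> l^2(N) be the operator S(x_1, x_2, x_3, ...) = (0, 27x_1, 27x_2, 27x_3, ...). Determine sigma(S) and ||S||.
sigma(S) = closed disk {z in C : |z| ≤ 27}; ||S|| = 27

Note S = 27·U where U is the unit right shift (U x)_k = x_{k-1} (with x_0 := 0); so ||S|| = 27||U|| and sigma(S) = 27·sigma(U). ||S x||^2 = sum_{k≥1} |27x_k|^2 = 729||x||^2, so ||S|| = 27 and sigma(S) ⊂ {|z| ≤ 27}. For any |lambda| < 27, the equation (S - lambda I) x = 0 forces x_1 = 0, then 27x_k = lambda x_{k+1} ⇒ x = 0, so S has no eigenvalues. But (S - lambda I) is not surjective for |lambda| < 27: solving (S - lambda I) x = e_1 would require x_n proportional to (lambda/27)^(-n), which is not in l^2. So every |lambda| < 27 lies in the residual spectrum. The boundary |lambda| = 27 is in the approximate point spectrum (the spectrum is closed). Hence sigma(S) is the closed disk of radius 27.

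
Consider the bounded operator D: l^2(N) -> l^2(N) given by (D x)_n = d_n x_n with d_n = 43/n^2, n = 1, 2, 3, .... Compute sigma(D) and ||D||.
sigma(D) = {43/n^2 : n ≥ 1} ∪ {0}; ||D|| = 43

A bounded diagonal operator on l^2 with diagonal entries d_n has spectrum equal to the closure of {d_n : n ≥ 1}: every d_n is an eigenvalue (with eigenvector e_n), so {d_n} ⊂ sigma(D); the spectrum is closed, so its closure is too; and for lambda not in the closure, (D - lambda I) has bounded inverse (the diagonal entries 1/(d_n - lambda) are bounded). For our sequence d_n = 43/n^2, n = 1, 2, 3, ...:
  - {d_n} = {43/n^2 : n ≥ 1}; the only limit point is 0
  - closure = {43/n^2 : n ≥ 1} ∪ {0}
For the norm: a diagonal operator has ||D|| = sup_n |d_n|. Here d_n = 43/n^2 is positive and decreasing, so sup_n |d_n| = d_1 = 43. So ||D|| = 43.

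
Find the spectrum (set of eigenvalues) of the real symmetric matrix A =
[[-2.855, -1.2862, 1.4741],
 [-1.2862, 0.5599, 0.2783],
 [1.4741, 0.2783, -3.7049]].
sigma(A) ≈ {-5, -2, 1}

A is real symmetric, so its spectrum consists of real eigenvalues. Expanding the characteristic polynomial of the displayed matrix gives
  det(λ I - A) = p(λ) = λ^3 + (6)λ^2 + (3)λ + (-10).
Solving p(λ) = 0 yields eigenvalues ≈ -5, -2, 1. (A is shown rounded to 4 decimals, so these recover the underlying integer eigenvalues to within that precision.)
Verification: the trace of A = -6 equals the sum of eigenvalues -6, and det(A) ≈ 10.0006 matches the eigenvalue product 10.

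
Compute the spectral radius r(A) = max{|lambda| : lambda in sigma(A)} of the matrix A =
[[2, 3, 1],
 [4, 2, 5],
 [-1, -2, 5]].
r(A) ≈ 5.9109

The eigenvalues of A are the roots of its characteristic polynomial. With M = A (coefficients from the trace, the sum of principal 2x2 minors, and det A):
  p(λ) = det(λ I - M) = λ^3 - 9λ^2 + 23λ + 41.
No integer candidate from the rational root theorem (±divisors of 41) is a root, so the roots are irrational. The cubic discriminant is Δ = -84416 < 0, so there is one real root and a complex-conjugate pair. p(-2) = -49 and p(-1) = 8 have opposite signs, so a root lies in (-2, -1); Newton's method refines it to λ ≈ -1.1735. Dividing out (λ - (-1.1735)) leaves approximately λ^2 - 10.1735λ + 34.9385. For λ^2 - 10.1735λ + 34.9385 the discriminant is -36.2541. It is negative, so the remaining roots are the complex-conjugate pair λ ≈ 5.0867 ± 3.0106i. Their product equals the constant term, so |λ|^2 ≈ 34.9385 and |λ| ≈ 5.9109.
Thus the eigenvalues (to 4 decimals) are -1.1735 (modulus 1.1735); 5.0867 ± 3.0106i (modulus 5.9109). The spectral radius is the largest modulus: r(A) ≈ 5.9109. (Cross-check: r(A) ≤ ||A||_2 ≈ 7.7998; equality holds whenever A is normal, though it can also hold for some non-normal A.)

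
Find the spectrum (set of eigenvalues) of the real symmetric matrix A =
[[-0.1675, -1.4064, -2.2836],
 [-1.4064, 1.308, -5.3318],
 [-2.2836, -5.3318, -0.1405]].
sigma(A) ≈ {-6, 1, 6}

A is real symmetric, so its spectrum consists of real eigenvalues. Expanding the characteristic polynomial of the displayed matrix gives
  det(λ I - A) = p(λ) = λ^3 + (-1)λ^2 + (-36)λ + (35.9984).
Solving p(λ) = 0 yields eigenvalues ≈ -6, 1, 6. (A is shown rounded to 4 decimals, so these recover the underlying integer eigenvalues to within that precision.)
Verification: the trace of A = 1 equals the sum of eigenvalues 1, and det(A) ≈ -35.9984 matches the eigenvalue product -36.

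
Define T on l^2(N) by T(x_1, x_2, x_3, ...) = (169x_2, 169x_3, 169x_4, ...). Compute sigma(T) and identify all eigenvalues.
sigma(T) = closed disk {z in C : |z| ≤ 169}; sigma_p(T) = open disk {z in C : |z| < 169}

Note T = 169·V where V is the unit left shift (V x)_k = x_{k+1}; so sigma(T) = 169·sigma(V) and ||T|| = 169||V||. ||T x||^2 = 28561sum_{k≥2} |x_k|^2 ≤ 28561||x||^2, with equality on {x : x_1 = 0}, so ||T|| = 169. For any lambda with |lambda| < 169, set r = lambda/169 (|r| < 1); the vector x = (1, r, r^2, ...) is in l^2 and satisfies T x = 169(r, r^2, ...) = lambda x, so lambda is an eigenvalue. On the boundary |lambda| = 169 the geometric series diverges, so no l^2 eigenvector exists, but these lambda lie in the approximate point spectrum. Hence sigma(T) is the closed disk of radius 169 and sigma_p(T) is the open disk.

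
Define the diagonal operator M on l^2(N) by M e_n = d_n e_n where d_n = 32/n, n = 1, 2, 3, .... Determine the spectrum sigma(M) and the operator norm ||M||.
sigma(M) = {32/n : n ≥ 1} ∪ {0}; ||M|| = 32

A bounded diagonal operator on l^2 with diagonal entries d_n has spectrum equal to the closure of {d_n : n ≥ 1}: every d_n is an eigenvalue (with eigenvector e_n), so {d_n} ⊂ sigma(M); the spectrum is closed, so its closure is too; and for lambda not in the closure, (M - lambda I) has bounded inverse (the diagonal entries 1/(d_n - lambda) are bounded). For our sequence d_n = 32/n, n = 1, 2, 3, ...:
  - {d_n} = {32/n : n ≥ 1}; the only limit point is 0
  - closure = {32/n : n ≥ 1} ∪ {0}
For the norm: a diagonal operator has ||M|| = sup_n |d_n|. Here d_n = 32/n is positive and decreasing, so sup_n |d_n| = d_1 = 32. So ||M|| = 32.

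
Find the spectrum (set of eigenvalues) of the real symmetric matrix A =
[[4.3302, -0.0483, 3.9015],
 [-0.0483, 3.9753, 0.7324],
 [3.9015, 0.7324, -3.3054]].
sigma(A) ≈ {-5, 4, 6}

A is real symmetric, so its spectrum consists of real eigenvalues. Expanding the characteristic polynomial of the displayed matrix gives
  det(λ I - A) = p(λ) = λ^3 + (-5)λ^2 + (-26)λ + (120).
Solving p(λ) = 0 yields eigenvalues ≈ -5, 4, 6. (A is shown rounded to 4 decimals, so these recover the underlying integer eigenvalues to within that precision.)
Verification: the trace of A = 5 equals the sum of eigenvalues 5, and det(A) ≈ -120.0006 matches the eigenvalue product -120.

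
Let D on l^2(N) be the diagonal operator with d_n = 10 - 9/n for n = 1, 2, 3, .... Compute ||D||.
||D|| = 10

For a diagonal operator on l^2 with entries d_n, ||D|| = sup_n |d_n|. Here d_1 = 1, d_2 = 11/2, ..., and d_n = 10 - 9/n increases monotonically toward 10. All terms lie in [1, 10), so |d_n| = d_n and the supremum is the limit 10, which is not attained by any individual d_n. Hence ||D|| = 10.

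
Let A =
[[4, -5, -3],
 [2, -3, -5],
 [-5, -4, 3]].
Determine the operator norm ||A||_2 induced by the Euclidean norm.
||A||_2 ≈ 9.4108 (= sqrt(largest eigenvalue of A^T A))

||A||_2 = sigma_max(A) = sqrt(lambda_max(A^T A)). Form the symmetric matrix M = A^T A =
[[45, -6, -37],
 [-6, 50, 18],
 [-37, 18, 43]].
Its characteristic polynomial (trace, sum of principal 2x2 minors, determinant of M give the coefficients) is
  p(λ) = det(λ I - M) = λ^3 - 138λ^2 + 4606λ - 20164.
No integer candidate from the rational root theorem (±divisors of 20164) is a root, so the roots are irrational. The cubic discriminant is Δ = 20908278752 > 0, so there are three distinct real roots. p(5) = -459 and p(6) = 2720 have opposite signs, so a root lies in (5, 6); Newton's method refines it to λ ≈ 5.1398. p(44) = 516 and p(45) = -1219 have opposite signs, so a root lies in (44, 45); Newton's method refines it to λ ≈ 44.298. p(88) = -2036 and p(89) = 1641 have opposite signs, so a root lies in (88, 89); Newton's method refines it to λ ≈ 88.5623. Check (Vieta): the three roots sum to 138, matching tr M = 138.
So the eigenvalues of A^T A are ≈ 5.1398, 44.298, 88.5623 (all ≥ 0, as they must be for A^T A). The largest is λ_max ≈ 88.5623, hence ||A||_2 = sqrt(λ_max) ≈ 9.4108.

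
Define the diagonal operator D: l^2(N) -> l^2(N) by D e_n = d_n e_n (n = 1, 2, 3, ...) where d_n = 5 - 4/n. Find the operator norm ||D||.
||D|| = 5

For a diagonal operator on l^2 with entries d_n, ||D|| = sup_n |d_n|. Here d_1 = 1, d_2 = 3, ..., and d_n = 5 - 4/n increases monotonically toward 5. All terms lie in [1, 5), so |d_n| = d_n and the supremum is the limit 5, which is not attained by any individual d_n. Hence ||D|| = 5.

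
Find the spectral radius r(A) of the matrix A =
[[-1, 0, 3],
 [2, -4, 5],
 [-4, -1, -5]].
r(A) ≈ 4.8833

The eigenvalues of A are the roots of its characteristic polynomial. With M = A (coefficients from the trace, the sum of principal 2x2 minors, and det A):
  p(λ) = det(λ I - M) = λ^3 + 10λ^2 + 46λ + 79.
No integer candidate from the rational root theorem (±divisors of 79) is a root, so the roots are irrational. The cubic discriminant is Δ = -8131 < 0, so there is one real root and a complex-conjugate pair. p(-4) = -9 and p(-3) = 4 have opposite signs, so a root lies in (-4, -3); Newton's method refines it to λ ≈ -3.3129. Dividing out (λ - (-3.3129)) leaves approximately λ^2 + 6.6871λ + 23.8464. For λ^2 + 6.6871λ + 23.8464 the discriminant is -50.6679. It is negative, so the remaining roots are the complex-conjugate pair λ ≈ -3.3436 ± 3.5591i. Their product equals the constant term, so |λ|^2 ≈ 23.8464 and |λ| ≈ 4.8833.
Thus the eigenvalues (to 4 decimals) are -3.3129 (modulus 3.3129); -3.3436 ± 3.5591i (modulus 4.8833). The spectral radius is the largest modulus: r(A) ≈ 4.8833. (Cross-check: r(A) ≤ ||A||_2 ≈ 8.7671; equality holds whenever A is normal, though it can also hold for some non-normal A.)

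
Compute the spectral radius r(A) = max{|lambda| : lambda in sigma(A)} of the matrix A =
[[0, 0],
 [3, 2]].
r(A) = 2

The eigenvalues of A are the roots of its characteristic polynomial. With M = A (coefficients from the trace and determinant):
  p(λ) = det(λ I - M) = λ^2 - 2λ.
For λ^2 - 2λ the discriminant is 4. It is a perfect square (2^2), so the roots are rational: λ = (2 ± 2)/2 = 2, 0.
Thus the eigenvalues (to 4 decimals) are 2 (modulus 2); 0 (modulus 0). The spectral radius is the largest modulus: r(A) = 2. (Cross-check: r(A) ≤ ||A||_2 ≈ 3.6056; equality holds whenever A is normal, though it can also hold for some non-normal A.)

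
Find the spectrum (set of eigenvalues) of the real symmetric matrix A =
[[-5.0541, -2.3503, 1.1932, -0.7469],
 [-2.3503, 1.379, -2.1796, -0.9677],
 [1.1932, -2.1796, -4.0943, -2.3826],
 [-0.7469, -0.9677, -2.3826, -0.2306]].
sigma(A) ≈ {-6, 1, 3} (-6 with multiplicity 2)

A is real symmetric, so its spectrum consists of real eigenvalues. Expanding the characteristic polynomial of the displayed matrix gives
  det(λ I - A) = p(λ) = λ^4 + (8)λ^3 + (-9)λ^2 + (-108.002)λ + (108.0024).
Solving p(λ) = 0 yields eigenvalues ≈ -6, -6, 1, 3. (A is shown rounded to 4 decimals, so these recover the underlying integer eigenvalues to within that precision.)
Verification: the trace of A = -8 equals the sum of eigenvalues -8, and det(A) ≈ 108.0024 matches the eigenvalue product 108.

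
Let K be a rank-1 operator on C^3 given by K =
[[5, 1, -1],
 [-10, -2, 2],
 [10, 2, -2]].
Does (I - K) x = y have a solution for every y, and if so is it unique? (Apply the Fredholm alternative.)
(I - K) is singular (det(I - K) = 0, i.e. 1 ∈ sigma(K)). (I - K) x = y is solvable iff y ⊥ ker((I - K)^*) = span{(5, 1, -1)}, i.e. iff 5y_1 + y_2 - y_3 = 0. When solvable, the solutions are x = y + c·(1, -2, 2), c arbitrary (ker(I - K) = span{(1, -2, 2)}, dimension 1).

K has rank 1, so it is an outer product K = u v^T: every row of K is a multiple of one row vector. Reading off the entries, u = (1, -2, 2) and v = (5, 1, -1) (row i of K equals u_i·v^T). A rank-one matrix u v^T satisfies K u = u (v·u) and kills the (2)-dimensional subspace v^⊥, so its characteristic polynomial is lambda^2 (lambda - v·u) with v·u = tr K = 1. Hence the eigenvalues of I - K are 1 (multiplicity 2) and 1 - (1) = 0, so det(I - K) = 0. (Direct check: I - K =
[[-4, -1, 1],
 [10, 3, -2],
 [-10, -2, 3]]
has determinant 0.) So 1 is an eigenvalue of K and (I - K) is not invertible. The finite-dimensional Fredholm alternative says: either (I - K) is invertible, or ker(I - K) ≠ {0} and then range(I - K) = ker((I - K)^*)^⊥, with dim ker(I - K) = dim ker((I - K)^*). We are in the second case, so we need both kernels. Kernel of I - K: (I - K) u = u - u (v·u) = u - u = 0, so ker(I - K) = span{u} = span{(1, -2, 2)} (it is exactly 1-dimensional because rank(I - K) = 2). Kernel of the adjoint: K is real, so (I - K)^* = I - K^T = I - v u^T, and (I - v u^T) v = v - v (u·v) = 0; hence ker((I - K)^*) = span{v} = span{(5, 1, -1)}. Therefore (I - K) x = y is solvable iff <y, v> = 0, i.e. iff 5y_1 + y_2 - y_3 = 0. When this holds, K y = u (v·y) = 0, so (I - K) y = y and x = y is a particular solution; the full solution set is the line x = y + c·u = y + c·(1, -2, 2), c ∈ C.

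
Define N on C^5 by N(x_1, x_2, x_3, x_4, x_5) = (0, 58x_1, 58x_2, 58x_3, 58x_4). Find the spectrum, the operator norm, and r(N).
sigma(N) = {0}; ||N|| = 58; r(N) = 0. (N is nilpotent with N^5 = 0.)

On C^5, N is a strictly lower-triangular matrix with 58 on the subdiagonal and zeros elsewhere, so its characteristic polynomial is lambda^5 and every eigenvalue is 0: sigma(N) = {0}. For the operator norm, N e_i = 58e_{i+1} for i = 1, ..., 4 and N e_5 = 0, so the singular values of N are 58 (with multiplicity 4) and 0; hence ||N|| = 58. The spectral radius r(N) = max|lambda| = 0. Note ||N|| > r(N) — characteristic of non-normal nilpotent operators. Indeed N^5 = 0.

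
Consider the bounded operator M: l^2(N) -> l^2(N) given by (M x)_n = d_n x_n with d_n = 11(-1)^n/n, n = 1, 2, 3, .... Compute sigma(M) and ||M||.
sigma(M) = {11(-1)^n/n : n ≥ 1} ∪ {0}; ||M|| = 11

A bounded diagonal operator on l^2 with diagonal entries d_n has spectrum equal to the closure of {d_n : n ≥ 1}: every d_n is an eigenvalue (with eigenvector e_n), so {d_n} ⊂ sigma(M); the spectrum is closed, so its closure is too; and for lambda not in the closure, (M - lambda I) has bounded inverse (the diagonal entries 1/(d_n - lambda) are bounded). For our sequence d_n = 11(-1)^n/n, n = 1, 2, 3, ...:
  - {d_n} = {11(-1)^n/n : n ≥ 1}; the only limit point is 0
  - closure = {11(-1)^n/n : n ≥ 1} ∪ {0}
For the norm: a diagonal operator has ||M|| = sup_n |d_n|. Here |d_n| = 11/n is decreasing, so sup_n |d_n| = |d_1| = 11. So ||M|| = 11.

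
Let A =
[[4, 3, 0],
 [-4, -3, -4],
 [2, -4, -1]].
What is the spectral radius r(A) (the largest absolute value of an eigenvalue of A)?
r(A) ≈ 5.6964

The eigenvalues of A are the roots of its characteristic polynomial. With M = A (coefficients from the trace, the sum of principal 2x2 minors, and det A):
  p(λ) = det(λ I - M) = λ^3 - 17λ + 88.
No integer candidate from the rational root theorem (±divisors of 88) is a root, so the roots are irrational. The cubic discriminant is Δ = -189436 < 0, so there is one real root and a complex-conjugate pair. p(-6) = -26 and p(-5) = 48 have opposite signs, so a root lies in (-6, -5); Newton's method refines it to λ ≈ -5.6964. Dividing out (λ - (-5.6964)) leaves approximately λ^2 - 5.6964λ + 15.4485. For λ^2 - 5.6964λ + 15.4485 the discriminant is -29.3454. It is negative, so the remaining roots are the complex-conjugate pair λ ≈ 2.8482 ± 2.7086i. Their product equals the constant term, so |λ|^2 ≈ 15.4485 and |λ| ≈ 3.9305.
Thus the eigenvalues (to 4 decimals) are -5.6964 (modulus 5.6964); 2.8482 ± 2.7086i (modulus 3.9305). The spectral radius is the largest modulus: r(A) ≈ 5.6964. (Cross-check: r(A) ≤ ||A||_2 ≈ 7.8222; equality holds whenever A is normal, though it can also hold for some non-normal A.)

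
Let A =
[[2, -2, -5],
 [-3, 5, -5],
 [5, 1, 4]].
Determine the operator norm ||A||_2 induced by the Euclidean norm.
||A||_2 ≈ 9.2546 (= sqrt(largest eigenvalue of A^T A))

||A||_2 = sigma_max(A) = sqrt(lambda_max(A^T A)). Form the symmetric matrix M = A^T A =
[[38, -14, 25],
 [-14, 30, -11],
 [25, -11, 66]].
Its characteristic polynomial (trace, sum of principal 2x2 minors, determinant of M give the coefficients) is
  p(λ) = det(λ I - M) = λ^3 - 134λ^2 + 4686λ - 46656.
No integer candidate from the rational root theorem (±divisors of 46656) is a root, so the roots are irrational. The cubic discriminant is Δ = 2222348976 > 0, so there are three distinct real roots. p(17) = -807 and p(18) = 108 have opposite signs, so a root lies in (17, 18); Newton's method refines it to λ ≈ 17.8721. p(30) = 324 and p(31) = -373 have opposite signs, so a root lies in (30, 31); Newton's method refines it to λ ≈ 30.4801. p(85) = -2371 and p(86) = 1332 have opposite signs, so a root lies in (85, 86); Newton's method refines it to λ ≈ 85.6478. Check (Vieta): the three roots sum to 134, matching tr M = 134.
So the eigenvalues of A^T A are ≈ 17.8721, 30.4801, 85.6478 (all ≥ 0, as they must be for A^T A). The largest is λ_max ≈ 85.6478, hence ||A||_2 = sqrt(λ_max) ≈ 9.2546.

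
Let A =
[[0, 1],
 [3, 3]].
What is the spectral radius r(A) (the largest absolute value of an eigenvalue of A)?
r(A) = (3 + sqrt(21))/2 ≈ 3.7913

The eigenvalues of A are the roots of its characteristic polynomial. With M = A (coefficients from the trace and determinant):
  p(λ) = det(λ I - M) = λ^2 - 3λ - 3.
For λ^2 - 3λ - 3 the discriminant is 21. It is nonnegative but not a perfect square, so the roots are real and irrational: λ = (3 ± sqrt(21))/2 ≈ 3.7913, -0.7913.
Thus the eigenvalues (to 4 decimals) are 3.7913 (modulus 3.7913); -0.7913 (modulus 0.7913). The spectral radius is the largest modulus: r(A) = (3 + sqrt(21))/2 ≈ 3.7913. (Cross-check: r(A) ≤ ||A||_2 ≈ 4.3028; equality holds whenever A is normal, though it can also hold for some non-normal A.)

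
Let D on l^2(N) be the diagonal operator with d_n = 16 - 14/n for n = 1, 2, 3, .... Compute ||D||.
||D|| = 16

For a diagonal operator on l^2 with entries d_n, ||D|| = sup_n |d_n|. Here d_1 = 2, d_2 = 9, ..., and d_n = 16 - 14/n increases monotonically toward 16. All terms lie in [2, 16), so |d_n| = d_n and the supremum is the limit 16, which is not attained by any individual d_n. Hence ||D|| = 16.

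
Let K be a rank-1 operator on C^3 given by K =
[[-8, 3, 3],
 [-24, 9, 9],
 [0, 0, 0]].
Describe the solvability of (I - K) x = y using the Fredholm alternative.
(I - K) is singular (det(I - K) = 0, i.e. 1 ∈ sigma(K)). (I - K) x = y is solvable iff y ⊥ ker((I - K)^*) = span{(-8, 3, 3)}, i.e. iff -8y_1 + 3y_2 + 3y_3 = 0. When solvable, the solutions are x = y + c·(1, 3, 0), c arbitrary (ker(I - K) = span{(1, 3, 0)}, dimension 1).

K has rank 1, so it is an outer product K = u v^T: every row of K is a multiple of one row vector. Reading off the entries, u = (1, 3, 0) and v = (-8, 3, 3) (row i of K equals u_i·v^T). A rank-one matrix u v^T satisfies K u = u (v·u) and kills the (2)-dimensional subspace v^⊥, so its characteristic polynomial is lambda^2 (lambda - v·u) with v·u = tr K = 1. Hence the eigenvalues of I - K are 1 (multiplicity 2) and 1 - (1) = 0, so det(I - K) = 0. (Direct check: I - K =
[[9, -3, -3],
 [24, -8, -9],
 [0, 0, 1]]
has determinant 0.) So 1 is an eigenvalue of K and (I - K) is not invertible. The finite-dimensional Fredholm alternative says: either (I - K) is invertible, or ker(I - K) ≠ {0} and then range(I - K) = ker((I - K)^*)^⊥, with dim ker(I - K) = dim ker((I - K)^*). We are in the second case, so we need both kernels. Kernel of I - K: (I - K) u = u - u (v·u) = u - u = 0, so ker(I - K) = span{u} = span{(1, 3, 0)} (it is exactly 1-dimensional because rank(I - K) = 2). Kernel of the adjoint: K is real, so (I - K)^* = I - K^T = I - v u^T, and (I - v u^T) v = v - v (u·v) = 0; hence ker((I - K)^*) = span{v} = span{(-8, 3, 3)}. Therefore (I - K) x = y is solvable iff <y, v> = 0, i.e. iff -8y_1 + 3y_2 + 3y_3 = 0. When this holds, K y = u (v·y) = 0, so (I - K) y = y and x = y is a particular solution; the full solution set is the line x = y + c·u = y + c·(1, 3, 0), c ∈ C.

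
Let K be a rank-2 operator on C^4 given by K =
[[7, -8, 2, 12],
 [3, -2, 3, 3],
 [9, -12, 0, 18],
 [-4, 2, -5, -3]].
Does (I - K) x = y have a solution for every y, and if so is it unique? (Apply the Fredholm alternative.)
(I - K) is invertible (det(I - K) = 144 ≠ 0), so for every y in C^4 the equation (I - K) x = y has a unique solution.

K has rank 2 and factors as K = U V^T = u1 v1^T + u2 v2^T with u1 = (3, 2, 3, -3), v1 = (2, -2, 1, 3), u2 = (1, -1, 3, 2), v2 = (1, -2, -1, 3) (multiplying out reproduces the displayed K). The nonzero eigenvalues of U V^T coincide with those of the 2 x 2 matrix G = V^T U = [[v1·u1, v1·u2], [v2·u1, v2·u2]] = [[-4, 13], [-13, 6]], and by the Sylvester determinant identity det(I_4 - U V^T) = det(I_2 - V^T U) = det([[5, -13], [13, -5]]) = (5)(-5) - (-13)(13) = 144. (Direct check: I - K =
[[-6, 8, -2, -12],
 [-3, 3, -3, -3],
 [-9, 12, 1, -18],
 [4, -2, 5, 4]]
has determinant 144.) The finite-dimensional Fredholm alternative says: either (I - K) is invertible, or ker(I - K) ≠ {0} and then range(I - K) = ker((I - K)^*)^⊥, with dim ker(I - K) = dim ker((I - K)^*). Since det(I - K) ≠ 0, 1 is not an eigenvalue of K and ker(I - K) = {0}, so we are in the first case: for every y there is a unique x = (I - K)^(-1) y. (Explicitly, by the Woodbury identity, (I - U V^T)^(-1) = I + U (I_2 - G)^(-1) V^T.)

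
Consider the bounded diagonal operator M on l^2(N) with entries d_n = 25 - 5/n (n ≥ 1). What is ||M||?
||M|| = 25

For a diagonal operator on l^2 with entries d_n, ||M|| = sup_n |d_n|. Here d_1 = 20, d_2 = 45/2, ..., and d_n = 25 - 5/n increases monotonically toward 25. All terms lie in [20, 25), so |d_n| = d_n and the supremum is the limit 25, which is not attained by any individual d_n. Hence ||M|| = 25.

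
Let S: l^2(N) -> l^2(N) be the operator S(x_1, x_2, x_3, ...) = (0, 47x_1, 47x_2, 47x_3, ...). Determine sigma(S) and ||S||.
sigma(S) = closed disk {z in C : |z| ≤ 47}; ||S|| = 47

Note S = 47·U where U is the unit right shift (U x)_k = x_{k-1} (with x_0 := 0); so ||S|| = 47||U|| and sigma(S) = 47·sigma(U). ||S x||^2 = sum_{k≥1} |47x_k|^2 = 2209||x||^2, so ||S|| = 47 and sigma(S) ⊂ {|z| ≤ 47}. For any |lambda| < 47, the equation (S - lambda I) x = 0 forces x_1 = 0, then 47x_k = lambda x_{k+1} ⇒ x = 0, so S has no eigenvalues. But (S - lambda I) is not surjective for |lambda| < 47: solving (S - lambda I) x = e_1 would require x_n proportional to (lambda/47)^(-n), which is not in l^2. So every |lambda| < 47 lies in the residual spectrum. The boundary |lambda| = 47 is in the approximate point spectrum (the spectrum is closed). Hence sigma(S) is the closed disk of radius 47.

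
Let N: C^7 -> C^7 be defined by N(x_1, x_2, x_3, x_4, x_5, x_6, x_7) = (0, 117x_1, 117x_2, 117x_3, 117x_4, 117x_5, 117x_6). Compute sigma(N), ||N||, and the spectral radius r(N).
sigma(N) = {0}; ||N|| = 117; r(N) = 0. (N is nilpotent with N^7 = 0.)

On C^7, N is a strictly lower-triangular matrix with 117 on the subdiagonal and zeros elsewhere, so its characteristic polynomial is lambda^7 and every eigenvalue is 0: sigma(N) = {0}. For the operator norm, N e_i = 117e_{i+1} for i = 1, ..., 6 and N e_7 = 0, so the singular values of N are 117 (with multiplicity 6) and 0; hence ||N|| = 117. The spectral radius r(N) = max|lambda| = 0. Note ||N|| > r(N) — characteristic of non-normal nilpotent operators. Indeed N^7 = 0.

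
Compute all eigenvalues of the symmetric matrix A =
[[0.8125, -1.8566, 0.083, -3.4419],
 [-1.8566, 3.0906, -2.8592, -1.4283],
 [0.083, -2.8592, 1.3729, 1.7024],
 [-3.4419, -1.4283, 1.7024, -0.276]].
sigma(A) ≈ {-4, -1, 4, 6}

A is real symmetric, so its spectrum consists of real eigenvalues. Expanding the characteristic polynomial of the displayed matrix gives
  det(λ I - A) = p(λ) = λ^4 + (-5)λ^3 + (-22)λ^2 + (80)λ + (96.0043).
Solving p(λ) = 0 yields eigenvalues ≈ -4, -1, 4, 6. (A is shown rounded to 4 decimals, so these recover the underlying integer eigenvalues to within that precision.)
Verification: the trace of A = 5 equals the sum of eigenvalues 5, and det(A) ≈ 96.0043 matches the eigenvalue product 96.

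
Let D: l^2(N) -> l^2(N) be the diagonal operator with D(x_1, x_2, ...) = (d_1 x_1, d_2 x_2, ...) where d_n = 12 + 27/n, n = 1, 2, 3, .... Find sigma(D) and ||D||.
sigma(D) = {12 + 27/n : n ≥ 1} ∪ {12}; ||D|| = 39

A bounded diagonal operator on l^2 with diagonal entries d_n has spectrum equal to the closure of {d_n : n ≥ 1}: every d_n is an eigenvalue (with eigenvector e_n), so {d_n} ⊂ sigma(D); the spectrum is closed, so its closure is too; and for lambda not in the closure, (D - lambda I) has bounded inverse (the diagonal entries 1/(d_n - lambda) are bounded). For our sequence d_n = 12 + 27/n, n = 1, 2, 3, ...:
  - {d_n} = {12 + 27/n : n ≥ 1}; the only limit point is 12
  - closure = {12 + 27/n : n ≥ 1} ∪ {12}
For the norm: a diagonal operator has ||D|| = sup_n |d_n|. Here d_n = 12 + 27/n is positive and decreasing, so sup_n |d_n| = d_1 = 12 + 27 = 39. So ||D|| = 39.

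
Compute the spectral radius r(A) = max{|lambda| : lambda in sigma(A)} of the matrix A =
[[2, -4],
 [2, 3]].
r(A) = sqrt(14) ≈ 3.7417

The eigenvalues of A are the roots of its characteristic polynomial. With M = A (coefficients from the trace and determinant):
  p(λ) = det(λ I - M) = λ^2 - 5λ + 14.
For λ^2 - 5λ + 14 the discriminant is -31. It is negative, so the roots are the complex-conjugate pair λ = 5/2 ± (sqrt(31)/2) i ≈ 2.5 ± 2.7839i. For a conjugate pair the product of the roots equals the constant term, so |λ|^2 = 14 and |λ| = sqrt(14) ≈ 3.7417.
Thus the eigenvalues (to 4 decimals) are 2.5 ± 2.7839i (modulus 3.7417). The spectral radius is the largest modulus: r(A) = sqrt(14) ≈ 3.7417. (Cross-check: r(A) ≤ ||A||_2 ≈ 5.0232; equality holds whenever A is normal, though it can also hold for some non-normal A.)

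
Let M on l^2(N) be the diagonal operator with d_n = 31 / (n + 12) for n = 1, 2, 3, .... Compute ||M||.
||M|| = 31/13 (attained at n = 1)

For M diagonal, ||M|| = sup_n |d_n| = sup_n 31/(n + 12). This is positive and strictly decreasing in n, so the supremum is attained at n = 1: d_1 = 31/(1 + 12) = 31/13. Hence ||M|| = 31/13.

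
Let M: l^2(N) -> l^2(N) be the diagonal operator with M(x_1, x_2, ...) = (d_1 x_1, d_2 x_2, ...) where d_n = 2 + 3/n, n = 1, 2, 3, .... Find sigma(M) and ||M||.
sigma(M) = {2 + 3/n : n ≥ 1} ∪ {2}; ||M|| = 5

A bounded diagonal operator on l^2 with diagonal entries d_n has spectrum equal to the closure of {d_n : n ≥ 1}: every d_n is an eigenvalue (with eigenvector e_n), so {d_n} ⊂ sigma(M); the spectrum is closed, so its closure is too; and for lambda not in the closure, (M - lambda I) has bounded inverse (the diagonal entries 1/(d_n - lambda) are bounded). For our sequence d_n = 2 + 3/n, n = 1, 2, 3, ...:
  - {d_n} = {2 + 3/n : n ≥ 1}; the only limit point is 2
  - closure = {2 + 3/n : n ≥ 1} ∪ {2}
For the norm: a diagonal operator has ||M|| = sup_n |d_n|. Here d_n = 2 + 3/n is positive and decreasing, so sup_n |d_n| = d_1 = 2 + 3 = 5. So ||M|| = 5.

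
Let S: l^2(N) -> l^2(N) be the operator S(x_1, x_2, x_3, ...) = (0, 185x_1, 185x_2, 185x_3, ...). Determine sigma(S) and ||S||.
sigma(S) = closed disk {z in C : |z| ≤ 185}; ||S|| = 185

Note S = 185·U where U is the unit right shift (U x)_k = x_{k-1} (with x_0 := 0); so ||S|| = 185||U|| and sigma(S) = 185·sigma(U). ||S x||^2 = sum_{k≥1} |185x_k|^2 = 34225||x||^2, so ||S|| = 185 and sigma(S) ⊂ {|z| ≤ 185}. For any |lambda| < 185, the equation (S - lambda I) x = 0 forces x_1 = 0, then 185x_k = lambda x_{k+1} ⇒ x = 0, so S has no eigenvalues. But (S - lambda I) is not surjective for |lambda| < 185: solving (S - lambda I) x = e_1 would require x_n proportional to (lambda/185)^(-n), which is not in l^2. So every |lambda| < 185 lies in the residual spectrum. The boundary |lambda| = 185 is in the approximate point spectrum (the spectrum is closed). Hence sigma(S) is the closed disk of radius 185.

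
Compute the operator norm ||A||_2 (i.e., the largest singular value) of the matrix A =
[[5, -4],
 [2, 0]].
||A||_2 = sqrt((45 + sqrt(1769))/2) ≈ 6.5977 (= sqrt(largest eigenvalue of A^T A))

||A||_2 = sigma_max(A) = sqrt(lambda_max(A^T A)). Form the symmetric matrix M = A^T A =
[[29, -20],
 [-20, 16]].
Its characteristic polynomial (trace, determinant of M give the coefficients) is
  p(λ) = det(λ I - M) = λ^2 - 45λ + 64.
For λ^2 - 45λ + 64 the discriminant is 1769. It is nonnegative but not a perfect square, so the roots are real and irrational: λ = (45 ± sqrt(1769))/2 ≈ 43.5297, 1.4703.
So the eigenvalues of A^T A are ≈ 1.4703, 43.5297 (all ≥ 0, as they must be for A^T A). The largest is λ_max = (45 + sqrt(1769))/2 ≈ 43.5297, hence ||A||_2 = sqrt(λ_max) = sqrt((45 + sqrt(1769))/2) ≈ 6.5977.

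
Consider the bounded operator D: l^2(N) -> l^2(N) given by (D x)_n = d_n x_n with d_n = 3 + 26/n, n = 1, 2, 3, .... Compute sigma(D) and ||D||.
sigma(D) = {3 + 26/n : n ≥ 1} ∪ {3}; ||D|| = 29

A bounded diagonal operator on l^2 with diagonal entries d_n has spectrum equal to the closure of {d_n : n ≥ 1}: every d_n is an eigenvalue (with eigenvector e_n), so {d_n} ⊂ sigma(D); the spectrum is closed, so its closure is too; and for lambda not in the closure, (D - lambda I) has bounded inverse (the diagonal entries 1/(d_n - lambda) are bounded). For our sequence d_n = 3 + 26/n, n = 1, 2, 3, ...:
  - {d_n} = {3 + 26/n : n ≥ 1}; the only limit point is 3
  - closure = {3 + 26/n : n ≥ 1} ∪ {3}
For the norm: a diagonal operator has ||D|| = sup_n |d_n|. Here d_n = 3 + 26/n is positive and decreasing, so sup_n |d_n| = d_1 = 3 + 26 = 29. So ||D|| = 29.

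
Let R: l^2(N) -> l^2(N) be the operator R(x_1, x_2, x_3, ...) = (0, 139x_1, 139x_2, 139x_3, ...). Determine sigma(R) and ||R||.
sigma(R) = closed disk {z in C : |z| ≤ 139}; ||R|| = 139

Note R = 139·U where U is the unit right shift (U x)_k = x_{k-1} (with x_0 := 0); so ||R|| = 139||U|| and sigma(R) = 139·sigma(U). ||R x||^2 = sum_{k≥1} |139x_k|^2 = 19321||x||^2, so ||R|| = 139 and sigma(R) ⊂ {|z| ≤ 139}. For any |lambda| < 139, the equation (R - lambda I) x = 0 forces x_1 = 0, then 139x_k = lambda x_{k+1} ⇒ x = 0, so R has no eigenvalues. But (R - lambda I) is not surjective for |lambda| < 139: solving (R - lambda I) x = e_1 would require x_n proportional to (lambda/139)^(-n), which is not in l^2. So every |lambda| < 139 lies in the residual spectrum. The boundary |lambda| = 139 is in the approximate point spectrum (the spectrum is closed). Hence sigma(R) is the closed disk of radius 139.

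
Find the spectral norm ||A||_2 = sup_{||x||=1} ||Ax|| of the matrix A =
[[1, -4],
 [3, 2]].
||A||_2 = sqrt((30 + sqrt(116))/2) ≈ 4.515 (= sqrt(largest eigenvalue of A^T A))

||A||_2 = sigma_max(A) = sqrt(lambda_max(A^T A)). Form the symmetric matrix M = A^T A =
[[10, 2],
 [2, 20]].
Its characteristic polynomial (trace, determinant of M give the coefficients) is
  p(λ) = det(λ I - M) = λ^2 - 30λ + 196.
For λ^2 - 30λ + 196 the discriminant is 116. It is nonnegative but not a perfect square, so the roots are real and irrational: λ = (30 ± sqrt(116))/2 ≈ 20.3852, 9.6148.
So the eigenvalues of A^T A are ≈ 9.6148, 20.3852 (all ≥ 0, as they must be for A^T A). The largest is λ_max = (30 + sqrt(116))/2 ≈ 20.3852, hence ||A||_2 = sqrt(λ_max) = sqrt((30 + sqrt(116))/2) ≈ 4.515.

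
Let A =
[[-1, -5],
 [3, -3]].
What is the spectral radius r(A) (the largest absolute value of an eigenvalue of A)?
r(A) = sqrt(18) ≈ 4.2426

The eigenvalues of A are the roots of its characteristic polynomial. With M = A (coefficients from the trace and determinant):
  p(λ) = det(λ I - M) = λ^2 + 4λ + 18.
For λ^2 + 4λ + 18 the discriminant is -56. It is negative, so the roots are the complex-conjugate pair λ = -2 ± (sqrt(56)/2) i ≈ -2 ± 3.7417i. For a conjugate pair the product of the roots equals the constant term, so |λ|^2 = 18 and |λ| = sqrt(18) ≈ 4.2426.
Thus the eigenvalues (to 4 decimals) are -2 ± 3.7417i (modulus 4.2426). The spectral radius is the largest modulus: r(A) = sqrt(18) ≈ 4.2426. (Cross-check: r(A) ≤ ||A||_2 ≈ 5.8863; equality holds whenever A is normal, though it can also hold for some non-normal A.)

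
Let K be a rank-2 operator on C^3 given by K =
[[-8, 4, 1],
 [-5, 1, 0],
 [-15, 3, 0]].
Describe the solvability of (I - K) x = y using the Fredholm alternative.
(I - K) is invertible (det(I - K) = 35 ≠ 0), so for every y in C^3 the equation (I - K) x = y has a unique solution.

K has rank 2 and factors as K = U V^T = u1 v1^T + u2 v2^T with u1 = (2, 1, 3), v1 = (-3, 3, 1), u2 = (-1, -1, -3), v2 = (2, 2, 1) (multiplying out reproduces the displayed K). The nonzero eigenvalues of U V^T coincide with those of the 2 x 2 matrix G = V^T U = [[v1·u1, v1·u2], [v2·u1, v2·u2]] = [[0, -3], [9, -7]], and by the Sylvester determinant identity det(I_3 - U V^T) = det(I_2 - V^T U) = det([[1, 3], [-9, 8]]) = (1)(8) - (3)(-9) = 35. (Direct check: I - K =
[[9, -4, -1],
 [5, 0, 0],
 [15, -3, 1]]
has determinant 35.) The finite-dimensional Fredholm alternative says: either (I - K) is invertible, or ker(I - K) ≠ {0} and then range(I - K) = ker((I - K)^*)^⊥, with dim ker(I - K) = dim ker((I - K)^*). Since det(I - K) ≠ 0, 1 is not an eigenvalue of K and ker(I - K) = {0}, so we are in the first case: for every y there is a unique x = (I - K)^(-1) y. (Explicitly, by the Woodbury identity, (I - U V^T)^(-1) = I + U (I_2 - G)^(-1) V^T.)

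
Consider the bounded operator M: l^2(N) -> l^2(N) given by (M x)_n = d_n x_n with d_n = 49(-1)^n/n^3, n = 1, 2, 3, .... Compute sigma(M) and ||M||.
sigma(M) = {49(-1)^n/n^3 : n ≥ 1} ∪ {0}; ||M|| = 49

A bounded diagonal operator on l^2 with diagonal entries d_n has spectrum equal to the closure of {d_n : n ≥ 1}: every d_n is an eigenvalue (with eigenvector e_n), so {d_n} ⊂ sigma(M); the spectrum is closed, so its closure is too; and for lambda not in the closure, (M - lambda I) has bounded inverse (the diagonal entries 1/(d_n - lambda) are bounded). For our sequence d_n = 49(-1)^n/n^3, n = 1, 2, 3, ...:
  - {d_n} = {49(-1)^n/n^3 : n ≥ 1}; the only limit point is 0
  - closure = {49(-1)^n/n^3 : n ≥ 1} ∪ {0}
For the norm: a diagonal operator has ||M|| = sup_n |d_n|. Here |d_n| = 49/n^3 is decreasing, so sup_n |d_n| = |d_1| = 49. So ||M|| = 49.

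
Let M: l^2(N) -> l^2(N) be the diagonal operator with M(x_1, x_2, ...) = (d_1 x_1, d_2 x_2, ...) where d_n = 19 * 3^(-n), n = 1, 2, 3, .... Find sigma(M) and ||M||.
sigma(M) = {19 * 3^(-n) : n ≥ 1} ∪ {0}; ||M|| = 19/3

A bounded diagonal operator on l^2 with diagonal entries d_n has spectrum equal to the closure of {d_n : n ≥ 1}: every d_n is an eigenvalue (with eigenvector e_n), so {d_n} ⊂ sigma(M); the spectrum is closed, so its closure is too; and for lambda not in the closure, (M - lambda I) has bounded inverse (the diagonal entries 1/(d_n - lambda) are bounded). For our sequence d_n = 19 * 3^(-n), n = 1, 2, 3, ...:
  - {d_n} = {19 * 3^(-n) : n ≥ 1}; the only limit point is 0
  - closure = {19 * 3^(-n) : n ≥ 1} ∪ {0}
For the norm: a diagonal operator has ||M|| = sup_n |d_n|. Here d_n = 19 * 3^(-n) is positive and decreasing, so sup_n |d_n| = d_1 = 19/3. So ||M|| = 19/3.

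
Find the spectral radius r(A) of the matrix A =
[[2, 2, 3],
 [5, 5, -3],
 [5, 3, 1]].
r(A) = 7

The eigenvalues of A are the roots of its characteristic polynomial. With M = A (coefficients from the trace, the sum of principal 2x2 minors, and det A):
  p(λ) = det(λ I - M) = λ^3 - 8λ^2 + λ + 42.
By the rational root theorem any rational root is an integer divisor of 42. Testing λ = 7: p(7) = 343 - 392 + 7 + 42 = 0, so λ = 7 is a root. Dividing out (λ - 7) leaves p(λ) = (λ - 7)(λ^2 - λ - 6). For λ^2 - λ - 6 the discriminant is 25. It is a perfect square (5^2), so the roots are rational: λ = (1 ± 5)/2 = 3, -2.
Thus the eigenvalues (to 4 decimals) are 3 (modulus 3); -2 (modulus 2); 7 (modulus 7). The spectral radius is the largest modulus: r(A) = 7. (Cross-check: r(A) ≤ ||A||_2 ≈ 9.5594; equality holds whenever A is normal, though it can also hold for some non-normal A.)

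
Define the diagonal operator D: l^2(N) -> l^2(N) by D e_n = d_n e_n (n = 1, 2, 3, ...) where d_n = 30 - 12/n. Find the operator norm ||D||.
||D|| = 30

For a diagonal operator on l^2 with entries d_n, ||D|| = sup_n |d_n|. Here d_1 = 18, d_2 = 24, ..., and d_n = 30 - 12/n increases monotonically toward 30. All terms lie in [18, 30), so |d_n| = d_n and the supremum is the limit 30, which is not attained by any individual d_n. Hence ||D|| = 30.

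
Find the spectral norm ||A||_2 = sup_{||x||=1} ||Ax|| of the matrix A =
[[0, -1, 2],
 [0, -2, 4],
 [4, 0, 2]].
||A||_2 = sqrt((45 + sqrt(345))/2) ≈ 5.638 (= sqrt(largest eigenvalue of A^T A))

||A||_2 = sigma_max(A) = sqrt(lambda_max(A^T A)). Form the symmetric matrix M = A^T A =
[[16, 0, 8],
 [0, 5, -10],
 [8, -10, 24]].
Its characteristic polynomial (trace, sum of principal 2x2 minors, determinant of M give the coefficients) is
  p(λ) = det(λ I - M) = λ^3 - 45λ^2 + 420λ.
The constant term is 0, so λ = 0 is a root. Dividing out λ leaves p(λ) = λ(λ^2 - 45λ + 420). For λ^2 - 45λ + 420 the discriminant is 345. It is nonnegative but not a perfect square, so the roots are real and irrational: λ = (45 ± sqrt(345))/2 ≈ 31.7871, 13.2129.
So the eigenvalues of A^T A are ≈ 0, 13.2129, 31.7871 (all ≥ 0, as they must be for A^T A). The largest is λ_max = (45 + sqrt(345))/2 ≈ 31.7871, hence ||A||_2 = sqrt(λ_max) = sqrt((45 + sqrt(345))/2) ≈ 5.638.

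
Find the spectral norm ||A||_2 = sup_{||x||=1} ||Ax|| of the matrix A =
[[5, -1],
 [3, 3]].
||A||_2 = sqrt((44 + sqrt(640))/2) ≈ 5.8863 (= sqrt(largest eigenvalue of A^T A))

||A||_2 = sigma_max(A) = sqrt(lambda_max(A^T A)). Form the symmetric matrix M = A^T A =
[[34, 4],
 [4, 10]].
Its characteristic polynomial (trace, determinant of M give the coefficients) is
  p(λ) = det(λ I - M) = λ^2 - 44λ + 324.
For λ^2 - 44λ + 324 the discriminant is 640. It is nonnegative but not a perfect square, so the roots are real and irrational: λ = (44 ± sqrt(640))/2 ≈ 34.6491, 9.3509.
So the eigenvalues of A^T A are ≈ 9.3509, 34.6491 (all ≥ 0, as they must be for A^T A). The largest is λ_max = (44 + sqrt(640))/2 ≈ 34.6491, hence ||A||_2 = sqrt(λ_max) = sqrt((44 + sqrt(640))/2) ≈ 5.8863.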